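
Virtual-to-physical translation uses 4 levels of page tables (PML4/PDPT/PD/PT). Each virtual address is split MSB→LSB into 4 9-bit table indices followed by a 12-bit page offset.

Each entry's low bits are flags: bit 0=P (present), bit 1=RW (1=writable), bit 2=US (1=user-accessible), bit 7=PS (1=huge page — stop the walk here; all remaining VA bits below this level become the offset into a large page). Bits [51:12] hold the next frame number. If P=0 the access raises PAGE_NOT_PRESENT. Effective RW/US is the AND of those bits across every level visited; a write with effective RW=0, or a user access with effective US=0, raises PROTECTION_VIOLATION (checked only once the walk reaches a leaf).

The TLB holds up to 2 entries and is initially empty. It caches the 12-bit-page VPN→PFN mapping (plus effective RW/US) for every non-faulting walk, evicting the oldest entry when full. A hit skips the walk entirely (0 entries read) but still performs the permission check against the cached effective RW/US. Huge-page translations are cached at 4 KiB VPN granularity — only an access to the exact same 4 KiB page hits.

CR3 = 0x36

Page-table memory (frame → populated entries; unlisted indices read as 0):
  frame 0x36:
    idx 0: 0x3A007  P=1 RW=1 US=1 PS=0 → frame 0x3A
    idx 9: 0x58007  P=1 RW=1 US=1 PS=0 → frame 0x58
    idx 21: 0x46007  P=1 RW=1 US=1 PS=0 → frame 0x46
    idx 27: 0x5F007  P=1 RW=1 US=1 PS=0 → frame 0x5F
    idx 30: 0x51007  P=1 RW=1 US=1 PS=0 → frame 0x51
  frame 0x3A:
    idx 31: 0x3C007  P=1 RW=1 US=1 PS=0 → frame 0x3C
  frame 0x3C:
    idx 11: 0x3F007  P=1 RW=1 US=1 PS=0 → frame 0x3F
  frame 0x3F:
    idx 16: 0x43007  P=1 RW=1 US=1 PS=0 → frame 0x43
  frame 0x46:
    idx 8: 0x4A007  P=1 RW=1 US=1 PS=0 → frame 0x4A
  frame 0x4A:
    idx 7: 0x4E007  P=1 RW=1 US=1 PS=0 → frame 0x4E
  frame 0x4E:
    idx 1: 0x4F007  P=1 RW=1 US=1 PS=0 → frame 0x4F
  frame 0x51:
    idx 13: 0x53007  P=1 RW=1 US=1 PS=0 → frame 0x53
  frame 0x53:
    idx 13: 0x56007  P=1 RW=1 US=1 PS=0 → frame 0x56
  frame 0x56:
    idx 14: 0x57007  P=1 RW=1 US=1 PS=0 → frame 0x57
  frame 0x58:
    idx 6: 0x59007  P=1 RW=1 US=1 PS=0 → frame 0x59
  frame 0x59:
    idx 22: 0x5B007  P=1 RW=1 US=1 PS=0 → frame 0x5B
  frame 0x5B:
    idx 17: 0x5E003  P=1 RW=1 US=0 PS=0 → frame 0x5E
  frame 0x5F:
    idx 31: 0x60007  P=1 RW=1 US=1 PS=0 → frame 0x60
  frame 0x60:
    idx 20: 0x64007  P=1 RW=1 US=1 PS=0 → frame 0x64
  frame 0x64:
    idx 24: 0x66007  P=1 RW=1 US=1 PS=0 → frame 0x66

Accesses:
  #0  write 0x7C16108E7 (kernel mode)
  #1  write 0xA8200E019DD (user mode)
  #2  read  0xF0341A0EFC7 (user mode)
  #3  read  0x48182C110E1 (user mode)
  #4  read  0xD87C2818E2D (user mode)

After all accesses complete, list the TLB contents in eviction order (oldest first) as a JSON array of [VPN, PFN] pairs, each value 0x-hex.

Trace:
#0 VA=0x7C16108E7 (w,kernel):
  [0] read 0x36 idx=0: raw=0x3A007 flags P=1 W=1 U=1 S=0
  [1] read 0x3A idx=31: raw=0x3C007 flags P=1 W=1 U=1 S=0
  [2] read 0x3C idx=11: raw=0x3F007 flags P=1 W=1 U=1 S=0
  [3] read 0x3F idx=16: raw=0x43007 flags P=1 W=1 U=1 S=0
  ⇒ phys 0x438E7  [4 reads]
#1 VA=0xA8200E019DD (w,user):
  [0] read 0x36 idx=21: raw=0x46007 flags P=1 W=1 U=1 S=0
  [1] read 0x46 idx=8: raw=0x4A007 flags P=1 W=1 U=1 S=0
  [2] read 0x4A idx=7: raw=0x4E007 flags P=1 W=1 U=1 S=0
  [3] read 0x4E idx=1: raw=0x4F007 flags P=1 W=1 U=1 S=0
  ⇒ phys 0x4F9DD  [4 reads]
#2 VA=0xF0341A0EFC7 (r,user):
  [0] read 0x36 idx=30: raw=0x51007 flags P=1 W=1 U=1 S=0
  [1] read 0x51 idx=13: raw=0x53007 flags P=1 W=1 U=1 S=0
  [2] read 0x53 idx=13: raw=0x56007 flags P=1 W=1 U=1 S=0
  [3] read 0x56 idx=14: raw=0x57007 flags P=1 W=1 U=1 S=0
  ⇒ phys 0x57FC7  [4 reads]
#3 VA=0x48182C110E1 (r,user):
  [0] read 0x36 idx=9: raw=0x58007 flags P=1 W=1 U=1 S=0
  [1] read 0x58 idx=6: raw=0x59007 flags P=1 W=1 U=1 S=0
  [2] read 0x59 idx=22: raw=0x5B007 flags P=1 W=1 U=1 S=0
  [3] read 0x5B idx=17: raw=0x5E003 flags P=1 W=1 U=0 S=0
  ✗ PROTECTION_VIOLATION  [4 reads]
#4 VA=0xD87C2818E2D (r,user):
  [0] read 0x36 idx=27: raw=0x5F007 flags P=1 W=1 U=1 S=0
  [1] read 0x5F idx=31: raw=0x60007 flags P=1 W=1 U=1 S=0
  [2] read 0x60 idx=20: raw=0x64007 flags P=1 W=1 U=1 S=0
  [3] read 0x64 idx=24: raw=0x66007 flags P=1 W=1 U=1 S=0
  ⇒ phys 0x66E2D  [4 reads]

TLB: [["0xF0341A0E", "0x57"], ["0xD87C2818", "0x66"]]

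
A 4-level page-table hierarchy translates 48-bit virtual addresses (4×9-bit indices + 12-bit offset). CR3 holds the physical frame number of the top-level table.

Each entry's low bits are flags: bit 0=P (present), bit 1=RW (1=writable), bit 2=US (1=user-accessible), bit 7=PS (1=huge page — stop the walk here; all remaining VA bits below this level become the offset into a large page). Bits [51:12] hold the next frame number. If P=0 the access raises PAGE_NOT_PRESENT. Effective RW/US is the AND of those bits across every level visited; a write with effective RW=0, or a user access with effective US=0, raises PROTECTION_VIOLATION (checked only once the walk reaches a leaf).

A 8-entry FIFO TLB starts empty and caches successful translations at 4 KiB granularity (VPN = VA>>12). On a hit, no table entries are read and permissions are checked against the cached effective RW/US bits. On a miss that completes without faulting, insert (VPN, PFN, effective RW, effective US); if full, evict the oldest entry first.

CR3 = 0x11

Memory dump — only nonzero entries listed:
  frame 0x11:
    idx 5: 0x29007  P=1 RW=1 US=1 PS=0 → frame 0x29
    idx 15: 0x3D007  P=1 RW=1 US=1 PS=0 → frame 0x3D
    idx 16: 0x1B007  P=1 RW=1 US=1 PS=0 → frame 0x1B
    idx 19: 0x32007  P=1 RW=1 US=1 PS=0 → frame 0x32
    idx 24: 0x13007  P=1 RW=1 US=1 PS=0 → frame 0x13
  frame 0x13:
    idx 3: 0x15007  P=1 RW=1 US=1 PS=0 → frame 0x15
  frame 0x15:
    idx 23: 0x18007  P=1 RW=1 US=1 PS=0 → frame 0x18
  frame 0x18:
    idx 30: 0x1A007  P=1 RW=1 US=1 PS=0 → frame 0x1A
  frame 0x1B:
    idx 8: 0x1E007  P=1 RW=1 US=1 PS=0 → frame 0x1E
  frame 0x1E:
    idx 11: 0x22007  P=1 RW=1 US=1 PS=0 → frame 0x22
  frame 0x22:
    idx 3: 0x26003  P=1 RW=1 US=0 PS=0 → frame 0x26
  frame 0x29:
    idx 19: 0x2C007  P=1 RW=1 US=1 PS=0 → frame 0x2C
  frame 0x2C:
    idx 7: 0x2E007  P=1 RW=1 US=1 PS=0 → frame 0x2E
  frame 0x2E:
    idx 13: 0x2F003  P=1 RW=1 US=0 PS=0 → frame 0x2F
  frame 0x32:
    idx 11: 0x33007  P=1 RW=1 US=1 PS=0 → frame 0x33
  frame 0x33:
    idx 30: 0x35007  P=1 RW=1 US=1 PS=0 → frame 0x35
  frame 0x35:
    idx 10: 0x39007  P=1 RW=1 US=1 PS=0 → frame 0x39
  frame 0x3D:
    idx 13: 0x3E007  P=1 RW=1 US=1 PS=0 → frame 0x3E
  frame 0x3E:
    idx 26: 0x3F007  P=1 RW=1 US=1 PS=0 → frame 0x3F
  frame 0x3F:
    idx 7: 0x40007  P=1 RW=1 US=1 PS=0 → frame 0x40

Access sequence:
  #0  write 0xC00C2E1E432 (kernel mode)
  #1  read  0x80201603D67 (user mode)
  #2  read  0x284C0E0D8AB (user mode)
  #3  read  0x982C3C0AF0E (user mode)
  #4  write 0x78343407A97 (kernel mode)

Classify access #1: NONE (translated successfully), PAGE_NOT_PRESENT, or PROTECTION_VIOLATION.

Per-access translation:
#0 VA=0xC00C2E1E432 (w,kernel):
  L0: frame=0x11 idx=24 entry=0x13007 [P=1 RW=1 US=1 PS=0]
  L1: frame=0x13 idx=3 entry=0x15007 [P=1 RW=1 US=1 PS=0]
  L2: frame=0x15 idx=23 entry=0x18007 [P=1 RW=1 US=1 PS=0]
  L3: frame=0x18 idx=30 entry=0x1A007 [P=1 RW=1 US=1 PS=0]
  ⇒ phys 0x1A432  [4 reads]
#1 VA=0x80201603D67 (r,user):
  L0: frame=0x11 idx=16 entry=0x1B007 [P=1 RW=1 US=1 PS=0]
  L1: frame=0x1B idx=8 entry=0x1E007 [P=1 RW=1 US=1 PS=0]
  L2: frame=0x1E idx=11 entry=0x22007 [P=1 RW=1 US=1 PS=0]
  L3: frame=0x22 idx=3 entry=0x26003 [P=1 RW=1 US=0 PS=0]
  ⇒ fault: PROTECTION_VIOLATION  — 4 lookups
#2 VA=0x284C0E0D8AB (r,user):
  L0: frame=0x11 idx=5 entry=0x29007 [P=1 RW=1 US=1 PS=0]
  L1: frame=0x29 idx=19 entry=0x2C007 [P=1 RW=1 US=1 PS=0]
  L2: frame=0x2C idx=7 entry=0x2E007 [P=1 RW=1 US=1 PS=0]
  L3: frame=0x2E idx=13 entry=0x2F003 [P=1 RW=1 US=0 PS=0]
  ⇒ fault: PROTECTION_VIOLATION  — 4 lookups
#3 VA=0x982C3C0AF0E (r,user):
  L0: frame=0x11 idx=19 entry=0x32007 [P=1 RW=1 US=1 PS=0]
  L1: frame=0x32 idx=11 entry=0x33007 [P=1 RW=1 US=1 PS=0]
  L2: frame=0x33 idx=30 entry=0x35007 [P=1 RW=1 US=1 PS=0]
  L3: frame=0x35 idx=10 entry=0x39007 [P=1 RW=1 US=1 PS=0]
  ⇒ phys 0x39F0E  [4 reads]
#4 VA=0x78343407A97 (w,kernel):
  L0: frame=0x11 idx=15 entry=0x3D007 [P=1 RW=1 US=1 PS=0]
  L1: frame=0x3D idx=13 entry=0x3E007 [P=1 RW=1 US=1 PS=0]
  L2: frame=0x3E idx=26 entry=0x3F007 [P=1 RW=1 US=1 PS=0]
  L3: frame=0x3F idx=7 entry=0x40007 [P=1 RW=1 US=1 PS=0]
  ⇒ phys 0x40A97  [4 reads]

Access #1 fault: PROTECTION_VIOLATION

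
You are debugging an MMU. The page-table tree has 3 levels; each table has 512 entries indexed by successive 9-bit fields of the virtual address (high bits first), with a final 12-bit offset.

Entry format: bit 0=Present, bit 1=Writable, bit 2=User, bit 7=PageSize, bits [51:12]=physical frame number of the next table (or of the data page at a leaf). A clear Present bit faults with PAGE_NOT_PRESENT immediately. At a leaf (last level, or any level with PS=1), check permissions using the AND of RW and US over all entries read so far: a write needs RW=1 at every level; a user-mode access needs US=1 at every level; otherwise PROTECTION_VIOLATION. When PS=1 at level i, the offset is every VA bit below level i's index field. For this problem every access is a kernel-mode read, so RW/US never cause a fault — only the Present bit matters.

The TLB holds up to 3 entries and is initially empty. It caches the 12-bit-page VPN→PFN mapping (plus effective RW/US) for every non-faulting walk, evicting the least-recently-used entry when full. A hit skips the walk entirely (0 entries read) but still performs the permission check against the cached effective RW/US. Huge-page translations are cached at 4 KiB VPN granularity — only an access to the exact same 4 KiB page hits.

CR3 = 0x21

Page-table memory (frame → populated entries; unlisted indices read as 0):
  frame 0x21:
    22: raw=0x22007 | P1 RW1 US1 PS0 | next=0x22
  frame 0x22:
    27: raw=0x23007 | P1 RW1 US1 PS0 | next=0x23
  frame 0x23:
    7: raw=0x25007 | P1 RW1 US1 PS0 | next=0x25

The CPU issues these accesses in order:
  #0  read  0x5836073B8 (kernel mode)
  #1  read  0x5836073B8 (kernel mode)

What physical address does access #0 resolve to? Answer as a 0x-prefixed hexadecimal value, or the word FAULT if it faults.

Walk each access:
#0 VA=0x5836073B8 (r,kernel):
  lvl0: tbl 0x21, slot 22 ⇒ 0x22007 (P1/RW1/US1/PS0)
  lvl1: tbl 0x22, slot 27 ⇒ 0x23007 (P1/RW1/US1/PS0)
  lvl2: tbl 0x23, slot 7 ⇒ 0x25007 (P1/RW1/US1/PS0)
  → PA=0x253B8  (3 entries read)
#1 VA=0x5836073B8 (r,kernel):
  TLB hit vpn=0x583607 → PA=0x253B8

Access #0 PA: 0x253B8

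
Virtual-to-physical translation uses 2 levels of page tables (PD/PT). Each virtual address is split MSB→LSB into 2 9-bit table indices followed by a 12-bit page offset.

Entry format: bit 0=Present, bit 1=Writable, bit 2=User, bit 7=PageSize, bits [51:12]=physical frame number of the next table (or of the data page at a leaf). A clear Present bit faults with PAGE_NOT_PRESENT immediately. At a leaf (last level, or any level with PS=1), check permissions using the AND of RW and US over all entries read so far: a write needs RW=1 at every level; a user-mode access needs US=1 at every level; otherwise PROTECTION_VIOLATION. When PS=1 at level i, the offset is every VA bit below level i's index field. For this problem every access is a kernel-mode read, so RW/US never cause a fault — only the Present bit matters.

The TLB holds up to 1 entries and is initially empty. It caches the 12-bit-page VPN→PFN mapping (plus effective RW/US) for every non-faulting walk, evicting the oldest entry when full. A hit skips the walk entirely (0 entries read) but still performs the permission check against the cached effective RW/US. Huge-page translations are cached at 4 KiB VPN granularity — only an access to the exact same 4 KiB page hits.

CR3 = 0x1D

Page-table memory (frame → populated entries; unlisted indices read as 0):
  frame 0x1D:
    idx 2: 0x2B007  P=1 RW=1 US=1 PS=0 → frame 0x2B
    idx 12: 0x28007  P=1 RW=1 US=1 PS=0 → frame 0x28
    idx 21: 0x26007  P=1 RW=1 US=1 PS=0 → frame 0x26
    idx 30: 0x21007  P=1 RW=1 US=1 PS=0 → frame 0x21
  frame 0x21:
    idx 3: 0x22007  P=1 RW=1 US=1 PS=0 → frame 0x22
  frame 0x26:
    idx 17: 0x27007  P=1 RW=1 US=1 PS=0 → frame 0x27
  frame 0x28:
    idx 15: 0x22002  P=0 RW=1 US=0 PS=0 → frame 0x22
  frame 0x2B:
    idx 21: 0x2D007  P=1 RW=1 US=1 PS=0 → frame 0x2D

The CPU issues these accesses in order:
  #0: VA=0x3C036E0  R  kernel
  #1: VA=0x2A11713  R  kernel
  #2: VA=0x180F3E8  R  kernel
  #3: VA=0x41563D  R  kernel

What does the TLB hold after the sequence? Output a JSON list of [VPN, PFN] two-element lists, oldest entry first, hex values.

Per-access translation:
#0 VA=0x3C036E0 (r,kernel):
  L0: frame=0x1D idx=30 entry=0x21007 [P=1 RW=1 US=1 PS=0]
  L1: frame=0x21 idx=3 entry=0x22007 [P=1 RW=1 US=1 PS=0]
  → PA=0x226E0  (2 entries read)
#1 VA=0x2A11713 (r,kernel):
  L0: frame=0x1D idx=21 entry=0x26007 [P=1 RW=1 US=1 PS=0]
  L1: frame=0x26 idx=17 entry=0x27007 [P=1 RW=1 US=1 PS=0]
  → PA=0x27713  (2 entries read)
#2 VA=0x180F3E8 (r,kernel):
  L0: frame=0x1D idx=12 entry=0x28007 [P=1 RW=1 US=1 PS=0]
  L1: frame=0x28 idx=15 entry=0x22002 [P=0 RW=1 US=0 PS=0]
  ⇒ fault: PAGE_NOT_PRESENT  — 2 lookups
#3 VA=0x41563D (r,kernel):
  L0: frame=0x1D idx=2 entry=0x2B007 [P=1 RW=1 US=1 PS=0]
  L1: frame=0x2B idx=21 entry=0x2D007 [P=1 RW=1 US=1 PS=0]
  → PA=0x2D63D  (2 entries read)

TLB: [["0x415", "0x2D"]]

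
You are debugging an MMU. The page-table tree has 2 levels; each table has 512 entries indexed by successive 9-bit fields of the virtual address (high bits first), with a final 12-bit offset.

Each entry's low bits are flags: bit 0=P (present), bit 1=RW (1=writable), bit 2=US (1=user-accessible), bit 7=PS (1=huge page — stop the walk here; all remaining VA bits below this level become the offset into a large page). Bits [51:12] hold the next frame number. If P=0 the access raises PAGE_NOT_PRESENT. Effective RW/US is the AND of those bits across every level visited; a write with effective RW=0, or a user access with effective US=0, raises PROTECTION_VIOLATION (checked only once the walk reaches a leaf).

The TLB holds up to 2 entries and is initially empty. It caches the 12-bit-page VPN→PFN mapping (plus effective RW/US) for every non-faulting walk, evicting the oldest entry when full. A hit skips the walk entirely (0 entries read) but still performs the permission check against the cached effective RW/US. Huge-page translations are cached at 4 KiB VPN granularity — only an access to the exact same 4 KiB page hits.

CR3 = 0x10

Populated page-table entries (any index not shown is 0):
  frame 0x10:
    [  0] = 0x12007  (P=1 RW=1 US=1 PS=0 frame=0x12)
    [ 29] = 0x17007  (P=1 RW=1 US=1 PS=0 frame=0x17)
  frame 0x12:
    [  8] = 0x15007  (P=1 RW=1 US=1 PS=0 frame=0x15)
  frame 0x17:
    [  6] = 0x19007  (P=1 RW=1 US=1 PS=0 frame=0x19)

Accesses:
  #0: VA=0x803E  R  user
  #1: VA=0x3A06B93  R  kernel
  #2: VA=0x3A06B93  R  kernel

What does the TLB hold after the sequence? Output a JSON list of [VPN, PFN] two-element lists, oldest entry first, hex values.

Per-access translation:
#0 VA=0x803E (r,user):
  [0] read 0x10 idx=0: raw=0x12007 flags P=1 W=1 U=1 S=0
  [1] read 0x12 idx=8: raw=0x15007 flags P=1 W=1 U=1 S=0
  ⇒ phys 0x1503E  [2 reads]
#1 VA=0x3A06B93 (r,kernel):
  [0] read 0x10 idx=29: raw=0x17007 flags P=1 W=1 U=1 S=0
  [1] read 0x17 idx=6: raw=0x19007 flags P=1 W=1 U=1 S=0
  ⇒ phys 0x19B93  [2 reads]
#2 VA=0x3A06B93 (r,kernel):
  TLB hit vpn=0x3A06 → PA=0x19B93

TLB: [["0x8", "0x15"], ["0x3A06", "0x19"]]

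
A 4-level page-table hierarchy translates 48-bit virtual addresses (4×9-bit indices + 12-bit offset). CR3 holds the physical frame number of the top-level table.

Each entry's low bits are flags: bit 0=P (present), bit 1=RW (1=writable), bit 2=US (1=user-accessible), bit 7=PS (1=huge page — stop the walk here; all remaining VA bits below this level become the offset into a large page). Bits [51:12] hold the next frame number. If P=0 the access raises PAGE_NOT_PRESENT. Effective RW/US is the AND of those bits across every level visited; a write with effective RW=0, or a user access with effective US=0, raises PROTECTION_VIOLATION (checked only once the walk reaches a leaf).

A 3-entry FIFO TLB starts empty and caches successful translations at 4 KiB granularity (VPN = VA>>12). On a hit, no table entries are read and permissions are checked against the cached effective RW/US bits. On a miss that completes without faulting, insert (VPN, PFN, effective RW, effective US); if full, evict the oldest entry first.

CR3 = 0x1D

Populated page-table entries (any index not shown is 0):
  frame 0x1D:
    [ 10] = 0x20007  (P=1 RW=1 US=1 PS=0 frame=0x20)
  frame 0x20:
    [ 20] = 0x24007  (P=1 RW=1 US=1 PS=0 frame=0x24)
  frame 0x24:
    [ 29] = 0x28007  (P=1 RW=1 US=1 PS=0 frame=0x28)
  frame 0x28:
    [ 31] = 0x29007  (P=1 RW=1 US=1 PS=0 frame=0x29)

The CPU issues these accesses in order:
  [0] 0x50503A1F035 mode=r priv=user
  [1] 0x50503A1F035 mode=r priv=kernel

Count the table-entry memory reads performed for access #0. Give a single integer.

Per-access translation:
#0 VA=0x50503A1F035 (r,user):
  [0] read 0x1D idx=10: raw=0x20007 flags P=1 W=1 U=1 S=0
  [1] read 0x20 idx=20: raw=0x24007 flags P=1 W=1 U=1 S=0
  [2] read 0x24 idx=29: raw=0x28007 flags P=1 W=1 U=1 S=0
  [3] read 0x28 idx=31: raw=0x29007 flags P=1 W=1 U=1 S=0
  ⇒ phys 0x29035  [4 reads]
#1 VA=0x50503A1F035 (r,kernel):
  TLB hit vpn=0x50503A1F → PA=0x29035

Entries read for #0: 4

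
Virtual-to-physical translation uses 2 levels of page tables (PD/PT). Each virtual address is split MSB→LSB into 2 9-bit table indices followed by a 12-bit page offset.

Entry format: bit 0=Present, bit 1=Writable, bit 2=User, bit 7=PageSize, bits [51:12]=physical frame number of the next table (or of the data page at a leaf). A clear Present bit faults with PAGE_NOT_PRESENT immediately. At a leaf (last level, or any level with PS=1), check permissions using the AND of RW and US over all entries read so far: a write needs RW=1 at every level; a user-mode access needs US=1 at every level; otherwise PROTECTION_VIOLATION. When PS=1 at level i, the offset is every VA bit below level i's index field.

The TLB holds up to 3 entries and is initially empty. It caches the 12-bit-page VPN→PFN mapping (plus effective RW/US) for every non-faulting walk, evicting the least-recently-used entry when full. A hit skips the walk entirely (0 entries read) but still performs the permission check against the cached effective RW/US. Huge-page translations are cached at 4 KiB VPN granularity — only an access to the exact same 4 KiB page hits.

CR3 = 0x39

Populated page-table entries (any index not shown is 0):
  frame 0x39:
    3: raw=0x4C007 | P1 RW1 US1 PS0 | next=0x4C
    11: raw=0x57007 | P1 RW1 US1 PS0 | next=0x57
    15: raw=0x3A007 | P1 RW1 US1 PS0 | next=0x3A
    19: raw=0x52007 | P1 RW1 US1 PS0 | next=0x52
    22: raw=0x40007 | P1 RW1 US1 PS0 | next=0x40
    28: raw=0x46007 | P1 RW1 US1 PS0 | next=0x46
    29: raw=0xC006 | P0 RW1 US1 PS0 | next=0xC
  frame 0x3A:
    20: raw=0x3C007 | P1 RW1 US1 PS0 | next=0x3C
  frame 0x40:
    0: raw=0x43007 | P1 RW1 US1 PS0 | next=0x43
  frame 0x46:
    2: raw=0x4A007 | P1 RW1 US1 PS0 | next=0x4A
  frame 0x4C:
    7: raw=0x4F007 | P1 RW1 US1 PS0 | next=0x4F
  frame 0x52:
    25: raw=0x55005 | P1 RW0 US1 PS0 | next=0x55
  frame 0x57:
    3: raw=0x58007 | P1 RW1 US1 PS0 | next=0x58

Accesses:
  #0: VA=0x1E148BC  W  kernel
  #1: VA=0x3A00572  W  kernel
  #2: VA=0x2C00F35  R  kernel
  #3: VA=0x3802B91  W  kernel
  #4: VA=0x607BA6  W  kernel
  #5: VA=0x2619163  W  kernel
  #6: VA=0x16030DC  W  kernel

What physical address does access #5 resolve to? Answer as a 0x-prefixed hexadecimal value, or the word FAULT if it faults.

Per-access translation:
#0 VA=0x1E148BC (w,kernel):
  lvl0: tbl 0x39, slot 15 ⇒ 0x3A007 (P1/RW1/US1/PS0)
  lvl1: tbl 0x3A, slot 20 ⇒ 0x3C007 (P1/RW1/US1/PS0)
  ✓ 0x3C8BC  — 2 lookups
#1 VA=0x3A00572 (w,kernel):
  lvl0: tbl 0x39, slot 29 ⇒ 0xC006 (P0/RW1/US1/PS0)
  ⇒ fault: PAGE_NOT_PRESENT  — 1 lookups
#2 VA=0x2C00F35 (r,kernel):
  lvl0: tbl 0x39, slot 22 ⇒ 0x40007 (P1/RW1/US1/PS0)
  lvl1: tbl 0x40, slot 0 ⇒ 0x43007 (P1/RW1/US1/PS0)
  ✓ 0x43F35  — 2 lookups
#3 VA=0x3802B91 (w,kernel):
  lvl0: tbl 0x39, slot 28 ⇒ 0x46007 (P1/RW1/US1/PS0)
  lvl1: tbl 0x46, slot 2 ⇒ 0x4A007 (P1/RW1/US1/PS0)
  ✓ 0x4AB91  — 2 lookups
#4 VA=0x607BA6 (w,kernel):
  lvl0: tbl 0x39, slot 3 ⇒ 0x4C007 (P1/RW1/US1/PS0)
  lvl1: tbl 0x4C, slot 7 ⇒ 0x4F007 (P1/RW1/US1/PS0)
  ✓ 0x4FBA6  — 2 lookups
#5 VA=0x2619163 (w,kernel):
  lvl0: tbl 0x39, slot 19 ⇒ 0x52007 (P1/RW1/US1/PS0)
  lvl1: tbl 0x52, slot 25 ⇒ 0x55005 (P1/RW0/US1/PS0)
  ⇒ fault: PROTECTION_VIOLATION  — 2 lookups
#6 VA=0x16030DC (w,kernel):
  lvl0: tbl 0x39, slot 11 ⇒ 0x57007 (P1/RW1/US1/PS0)
  lvl1: tbl 0x57, slot 3 ⇒ 0x58007 (P1/RW1/US1/PS0)
  ✓ 0x580DC  — 2 lookups

Access #5 PA: FAULT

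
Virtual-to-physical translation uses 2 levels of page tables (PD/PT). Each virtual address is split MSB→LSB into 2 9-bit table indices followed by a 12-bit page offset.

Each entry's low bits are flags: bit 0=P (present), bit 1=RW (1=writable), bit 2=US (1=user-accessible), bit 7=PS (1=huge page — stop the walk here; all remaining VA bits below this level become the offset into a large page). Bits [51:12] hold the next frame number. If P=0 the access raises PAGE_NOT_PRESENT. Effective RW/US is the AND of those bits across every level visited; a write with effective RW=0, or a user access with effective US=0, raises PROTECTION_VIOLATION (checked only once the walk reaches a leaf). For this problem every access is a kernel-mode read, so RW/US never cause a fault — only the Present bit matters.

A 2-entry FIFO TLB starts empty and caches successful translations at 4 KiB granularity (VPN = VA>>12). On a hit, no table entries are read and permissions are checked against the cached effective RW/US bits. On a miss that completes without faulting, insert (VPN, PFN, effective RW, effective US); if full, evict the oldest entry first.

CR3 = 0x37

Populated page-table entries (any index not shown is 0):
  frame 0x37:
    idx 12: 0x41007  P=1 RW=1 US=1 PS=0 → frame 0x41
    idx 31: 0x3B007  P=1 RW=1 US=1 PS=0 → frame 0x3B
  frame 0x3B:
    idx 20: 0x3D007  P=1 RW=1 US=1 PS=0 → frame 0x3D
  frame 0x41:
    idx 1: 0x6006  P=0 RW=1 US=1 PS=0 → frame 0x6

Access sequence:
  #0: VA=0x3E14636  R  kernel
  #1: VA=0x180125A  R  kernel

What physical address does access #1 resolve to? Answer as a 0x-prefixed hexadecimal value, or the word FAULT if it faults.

Trace:
#0 VA=0x3E14636 (r,kernel):
  [0] read 0x37 idx=31: raw=0x3B007 flags P=1 W=1 U=1 S=0
  [1] read 0x3B idx=20: raw=0x3D007 flags P=1 W=1 U=1 S=0
  ⇒ phys 0x3D636  [2 reads]
#1 VA=0x180125A (r,kernel):
  [0] read 0x37 idx=12: raw=0x41007 flags P=1 W=1 U=1 S=0
  [1] read 0x41 idx=1: raw=0x6006 flags P=0 W=1 U=1 S=0
  → PAGE_NOT_PRESENT  (2 entries read)

Access #1 PA: FAULT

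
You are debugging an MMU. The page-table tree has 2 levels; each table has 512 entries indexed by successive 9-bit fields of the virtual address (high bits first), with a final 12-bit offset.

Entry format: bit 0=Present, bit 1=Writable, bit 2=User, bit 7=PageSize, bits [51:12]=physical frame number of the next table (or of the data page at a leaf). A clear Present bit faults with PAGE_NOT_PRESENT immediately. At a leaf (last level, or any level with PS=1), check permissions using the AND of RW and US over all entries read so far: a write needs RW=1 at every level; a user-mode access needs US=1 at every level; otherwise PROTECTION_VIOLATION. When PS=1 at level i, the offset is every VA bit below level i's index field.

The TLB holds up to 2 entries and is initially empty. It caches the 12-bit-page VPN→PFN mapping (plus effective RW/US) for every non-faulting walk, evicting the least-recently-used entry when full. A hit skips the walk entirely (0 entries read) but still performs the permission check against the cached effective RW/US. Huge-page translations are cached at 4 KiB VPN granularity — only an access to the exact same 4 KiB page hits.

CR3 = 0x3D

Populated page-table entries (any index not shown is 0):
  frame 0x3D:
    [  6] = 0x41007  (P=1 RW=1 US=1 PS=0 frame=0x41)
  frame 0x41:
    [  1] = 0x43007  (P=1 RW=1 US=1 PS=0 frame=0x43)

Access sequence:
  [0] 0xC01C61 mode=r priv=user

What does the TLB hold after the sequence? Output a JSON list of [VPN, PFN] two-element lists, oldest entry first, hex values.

Walk each access:
#0 VA=0xC01C61 (r,user):
  L0: frame=0x3D idx=6 entry=0x41007 [P=1 RW=1 US=1 PS=0]
  L1: frame=0x41 idx=1 entry=0x43007 [P=1 RW=1 US=1 PS=0]
  ⇒ phys 0x43C61  [2 reads]

TLB: [["0xC01", "0x43"]]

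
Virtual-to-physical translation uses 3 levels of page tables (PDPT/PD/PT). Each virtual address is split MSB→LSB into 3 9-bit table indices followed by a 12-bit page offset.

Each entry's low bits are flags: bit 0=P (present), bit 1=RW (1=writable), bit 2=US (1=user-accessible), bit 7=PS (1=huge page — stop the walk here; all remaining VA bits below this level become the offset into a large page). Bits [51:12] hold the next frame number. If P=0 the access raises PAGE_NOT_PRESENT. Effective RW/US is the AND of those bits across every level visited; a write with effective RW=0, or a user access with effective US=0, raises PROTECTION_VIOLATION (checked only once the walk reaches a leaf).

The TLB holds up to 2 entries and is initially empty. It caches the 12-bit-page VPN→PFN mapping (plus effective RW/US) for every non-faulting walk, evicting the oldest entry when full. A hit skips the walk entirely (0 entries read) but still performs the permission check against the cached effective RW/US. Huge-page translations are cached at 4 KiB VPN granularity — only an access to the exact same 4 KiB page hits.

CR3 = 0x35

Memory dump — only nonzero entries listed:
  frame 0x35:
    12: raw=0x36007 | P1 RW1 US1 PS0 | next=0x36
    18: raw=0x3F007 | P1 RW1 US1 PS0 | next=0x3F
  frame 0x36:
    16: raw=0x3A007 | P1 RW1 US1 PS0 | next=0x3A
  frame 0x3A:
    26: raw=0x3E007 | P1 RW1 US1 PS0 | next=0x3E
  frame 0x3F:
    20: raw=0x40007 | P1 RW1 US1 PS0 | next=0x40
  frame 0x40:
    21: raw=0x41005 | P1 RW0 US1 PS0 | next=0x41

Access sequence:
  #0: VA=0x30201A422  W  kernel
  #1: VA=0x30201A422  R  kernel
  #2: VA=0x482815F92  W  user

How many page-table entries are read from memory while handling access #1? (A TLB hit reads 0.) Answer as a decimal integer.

Per-access translation:
#0 VA=0x30201A422 (w,kernel):
  L0 @0x35[12] → 0x36007  P=1,RW=1,US=1,PS=0
  L1 @0x36[16] → 0x3A007  P=1,RW=1,US=1,PS=0
  L2 @0x3A[26] → 0x3E007  P=1,RW=1,US=1,PS=0
  → PA=0x3E422  (3 entries read)
#1 VA=0x30201A422 (r,kernel):
  TLB hit vpn=0x30201A → PA=0x3E422
#2 VA=0x482815F92 (w,user):
  L0 @0x35[18] → 0x3F007  P=1,RW=1,US=1,PS=0
  L1 @0x3F[20] → 0x40007  P=1,RW=1,US=1,PS=0
  L2 @0x40[21] → 0x41005  P=1,RW=0,US=1,PS=0
  ⇒ fault: PROTECTION_VIOLATION  — 3 lookups

Entries read for #1: 0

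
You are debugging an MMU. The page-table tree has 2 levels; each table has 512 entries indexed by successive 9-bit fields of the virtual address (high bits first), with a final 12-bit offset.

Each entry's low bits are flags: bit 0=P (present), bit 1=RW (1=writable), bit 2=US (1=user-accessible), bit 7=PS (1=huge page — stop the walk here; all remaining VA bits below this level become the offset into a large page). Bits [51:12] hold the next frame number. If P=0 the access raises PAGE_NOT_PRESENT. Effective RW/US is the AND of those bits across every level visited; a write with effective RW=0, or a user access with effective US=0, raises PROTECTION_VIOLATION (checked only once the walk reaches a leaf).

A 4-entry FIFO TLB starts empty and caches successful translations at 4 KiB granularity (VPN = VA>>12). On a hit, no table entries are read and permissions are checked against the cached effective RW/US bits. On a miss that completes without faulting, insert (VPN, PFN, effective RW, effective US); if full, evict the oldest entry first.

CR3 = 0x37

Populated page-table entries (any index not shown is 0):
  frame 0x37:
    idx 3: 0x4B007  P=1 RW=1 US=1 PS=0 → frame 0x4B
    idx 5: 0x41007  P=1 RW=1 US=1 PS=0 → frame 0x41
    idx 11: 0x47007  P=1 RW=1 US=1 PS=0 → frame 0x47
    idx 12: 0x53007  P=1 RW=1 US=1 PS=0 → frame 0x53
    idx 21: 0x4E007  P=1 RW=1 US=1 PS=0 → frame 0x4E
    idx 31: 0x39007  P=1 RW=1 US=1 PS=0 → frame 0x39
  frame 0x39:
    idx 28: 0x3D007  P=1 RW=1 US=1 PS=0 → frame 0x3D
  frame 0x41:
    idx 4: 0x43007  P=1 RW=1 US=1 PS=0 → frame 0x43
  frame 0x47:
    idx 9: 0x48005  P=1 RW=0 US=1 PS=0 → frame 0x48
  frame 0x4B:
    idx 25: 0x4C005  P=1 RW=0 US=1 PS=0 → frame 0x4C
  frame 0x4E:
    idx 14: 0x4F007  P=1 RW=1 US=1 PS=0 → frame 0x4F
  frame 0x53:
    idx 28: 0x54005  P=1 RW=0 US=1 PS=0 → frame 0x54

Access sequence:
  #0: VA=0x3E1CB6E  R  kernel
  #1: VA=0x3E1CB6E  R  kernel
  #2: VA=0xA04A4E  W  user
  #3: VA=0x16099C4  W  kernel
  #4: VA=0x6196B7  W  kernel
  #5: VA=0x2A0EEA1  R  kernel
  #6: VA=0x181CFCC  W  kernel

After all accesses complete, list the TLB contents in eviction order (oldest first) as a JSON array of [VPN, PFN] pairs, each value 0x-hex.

Walk each access:
#0 VA=0x3E1CB6E (r,kernel):
  L0: frame=0x37 idx=31 entry=0x39007 [P=1 RW=1 US=1 PS=0]
  L1: frame=0x39 idx=28 entry=0x3D007 [P=1 RW=1 US=1 PS=0]
  ✓ 0x3DB6E  — 2 lookups
#1 VA=0x3E1CB6E (r,kernel):
  TLB hit vpn=0x3E1C → PA=0x3DB6E
#2 VA=0xA04A4E (w,user):
  L0: frame=0x37 idx=5 entry=0x41007 [P=1 RW=1 US=1 PS=0]
  L1: frame=0x41 idx=4 entry=0x43007 [P=1 RW=1 US=1 PS=0]
  ✓ 0x43A4E  — 2 lookups
#3 VA=0x16099C4 (w,kernel):
  L0: frame=0x37 idx=11 entry=0x47007 [P=1 RW=1 US=1 PS=0]
  L1: frame=0x47 idx=9 entry=0x48005 [P=1 RW=0 US=1 PS=0]
  → PROTECTION_VIOLATION  (2 entries read)
#4 VA=0x6196B7 (w,kernel):
  L0: frame=0x37 idx=3 entry=0x4B007 [P=1 RW=1 US=1 PS=0]
  L1: frame=0x4B idx=25 entry=0x4C005 [P=1 RW=0 US=1 PS=0]
  → PROTECTION_VIOLATION  (2 entries read)
#5 VA=0x2A0EEA1 (r,kernel):
  L0: frame=0x37 idx=21 entry=0x4E007 [P=1 RW=1 US=1 PS=0]
  L1: frame=0x4E idx=14 entry=0x4F007 [P=1 RW=1 US=1 PS=0]
  ✓ 0x4FEA1  — 2 lookups
#6 VA=0x181CFCC (w,kernel):
  L0: frame=0x37 idx=12 entry=0x53007 [P=1 RW=1 US=1 PS=0]
  L1: frame=0x53 idx=28 entry=0x54005 [P=1 RW=0 US=1 PS=0]
  → PROTECTION_VIOLATION  (2 entries read)

TLB: [["0x3E1C", "0x3D"], ["0xA04", "0x43"], ["0x2A0E", "0x4F"]]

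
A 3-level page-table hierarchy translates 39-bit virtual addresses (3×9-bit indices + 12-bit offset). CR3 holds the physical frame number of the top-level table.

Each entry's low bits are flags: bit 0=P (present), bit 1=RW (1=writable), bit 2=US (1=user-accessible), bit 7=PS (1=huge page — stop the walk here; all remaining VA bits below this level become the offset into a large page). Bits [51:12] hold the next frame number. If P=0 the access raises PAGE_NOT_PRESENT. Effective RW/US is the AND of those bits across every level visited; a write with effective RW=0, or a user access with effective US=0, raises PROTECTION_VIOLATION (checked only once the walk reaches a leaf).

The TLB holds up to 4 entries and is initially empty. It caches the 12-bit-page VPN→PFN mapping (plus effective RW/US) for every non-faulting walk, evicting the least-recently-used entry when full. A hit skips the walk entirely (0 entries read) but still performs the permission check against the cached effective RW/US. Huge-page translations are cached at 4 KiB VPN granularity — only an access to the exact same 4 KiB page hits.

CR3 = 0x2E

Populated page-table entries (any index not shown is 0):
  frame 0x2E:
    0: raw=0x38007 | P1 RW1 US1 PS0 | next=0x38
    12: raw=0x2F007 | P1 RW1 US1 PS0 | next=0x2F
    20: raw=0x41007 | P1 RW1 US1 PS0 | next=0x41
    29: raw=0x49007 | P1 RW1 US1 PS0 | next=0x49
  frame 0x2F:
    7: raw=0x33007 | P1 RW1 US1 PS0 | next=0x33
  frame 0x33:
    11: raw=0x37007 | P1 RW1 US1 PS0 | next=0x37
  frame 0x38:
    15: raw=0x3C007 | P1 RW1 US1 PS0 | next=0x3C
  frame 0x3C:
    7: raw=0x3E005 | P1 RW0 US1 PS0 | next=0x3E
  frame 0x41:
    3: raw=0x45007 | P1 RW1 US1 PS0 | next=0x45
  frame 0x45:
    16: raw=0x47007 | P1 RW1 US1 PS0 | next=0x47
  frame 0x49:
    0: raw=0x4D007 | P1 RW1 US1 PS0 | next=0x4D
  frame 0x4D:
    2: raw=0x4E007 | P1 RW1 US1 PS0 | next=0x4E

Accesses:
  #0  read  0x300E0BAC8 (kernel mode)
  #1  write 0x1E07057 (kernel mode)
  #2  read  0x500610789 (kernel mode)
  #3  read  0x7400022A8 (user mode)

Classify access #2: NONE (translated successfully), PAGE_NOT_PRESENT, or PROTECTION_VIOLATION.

Trace:
#0 VA=0x300E0BAC8 (r,kernel):
  [0] read 0x2E idx=12: raw=0x2F007 flags P=1 W=1 U=1 S=0
  [1] read 0x2F idx=7: raw=0x33007 flags P=1 W=1 U=1 S=0
  [2] read 0x33 idx=11: raw=0x37007 flags P=1 W=1 U=1 S=0
  ⇒ phys 0x37AC8  [3 reads]
#1 VA=0x1E07057 (w,kernel):
  [0] read 0x2E idx=0: raw=0x38007 flags P=1 W=1 U=1 S=0
  [1] read 0x38 idx=15: raw=0x3C007 flags P=1 W=1 U=1 S=0
  [2] read 0x3C idx=7: raw=0x3E005 flags P=1 W=0 U=1 S=0
  ✗ PROTECTION_VIOLATION  [3 reads]
#2 VA=0x500610789 (r,kernel):
  [0] read 0x2E idx=20: raw=0x41007 flags P=1 W=1 U=1 S=0
  [1] read 0x41 idx=3: raw=0x45007 flags P=1 W=1 U=1 S=0
  [2] read 0x45 idx=16: raw=0x47007 flags P=1 W=1 U=1 S=0
  ⇒ phys 0x47789  [3 reads]
#3 VA=0x7400022A8 (r,user):
  [0] read 0x2E idx=29: raw=0x49007 flags P=1 W=1 U=1 S=0
  [1] read 0x49 idx=0: raw=0x4D007 flags P=1 W=1 U=1 S=0
  [2] read 0x4D idx=2: raw=0x4E007 flags P=1 W=1 U=1 S=0
  ⇒ phys 0x4E2A8  [3 reads]

Access #2 fault: NONE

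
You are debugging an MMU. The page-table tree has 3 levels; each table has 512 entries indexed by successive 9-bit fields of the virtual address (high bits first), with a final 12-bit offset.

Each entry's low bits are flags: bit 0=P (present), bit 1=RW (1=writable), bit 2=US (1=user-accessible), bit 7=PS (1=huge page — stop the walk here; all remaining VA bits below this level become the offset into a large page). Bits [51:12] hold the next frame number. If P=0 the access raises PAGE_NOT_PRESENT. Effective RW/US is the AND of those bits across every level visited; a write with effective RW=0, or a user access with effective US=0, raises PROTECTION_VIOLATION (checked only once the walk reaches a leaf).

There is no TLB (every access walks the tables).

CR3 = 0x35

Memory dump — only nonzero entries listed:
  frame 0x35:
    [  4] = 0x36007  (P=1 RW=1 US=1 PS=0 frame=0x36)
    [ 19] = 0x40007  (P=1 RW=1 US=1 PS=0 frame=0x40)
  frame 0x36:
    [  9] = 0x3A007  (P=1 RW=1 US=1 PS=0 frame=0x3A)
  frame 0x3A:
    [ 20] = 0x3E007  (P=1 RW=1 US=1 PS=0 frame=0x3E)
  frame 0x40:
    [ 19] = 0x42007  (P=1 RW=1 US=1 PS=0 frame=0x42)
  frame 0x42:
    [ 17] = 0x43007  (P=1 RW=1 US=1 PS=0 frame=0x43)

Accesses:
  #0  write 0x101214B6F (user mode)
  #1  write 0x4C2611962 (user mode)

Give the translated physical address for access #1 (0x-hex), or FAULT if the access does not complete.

Trace:
#0 VA=0x101214B6F (w,user):
  lvl0: tbl 0x35, slot 4 ⇒ 0x36007 (P1/RW1/US1/PS0)
  lvl1: tbl 0x36, slot 9 ⇒ 0x3A007 (P1/RW1/US1/PS0)
  lvl2: tbl 0x3A, slot 20 ⇒ 0x3E007 (P1/RW1/US1/PS0)
  → PA=0x3EB6F  (3 entries read)
#1 VA=0x4C2611962 (w,user):
  lvl0: tbl 0x35, slot 19 ⇒ 0x40007 (P1/RW1/US1/PS0)
  lvl1: tbl 0x40, slot 19 ⇒ 0x42007 (P1/RW1/US1/PS0)
  lvl2: tbl 0x42, slot 17 ⇒ 0x43007 (P1/RW1/US1/PS0)
  → PA=0x43962  (3 entries read)

Access #1 PA: 0x43962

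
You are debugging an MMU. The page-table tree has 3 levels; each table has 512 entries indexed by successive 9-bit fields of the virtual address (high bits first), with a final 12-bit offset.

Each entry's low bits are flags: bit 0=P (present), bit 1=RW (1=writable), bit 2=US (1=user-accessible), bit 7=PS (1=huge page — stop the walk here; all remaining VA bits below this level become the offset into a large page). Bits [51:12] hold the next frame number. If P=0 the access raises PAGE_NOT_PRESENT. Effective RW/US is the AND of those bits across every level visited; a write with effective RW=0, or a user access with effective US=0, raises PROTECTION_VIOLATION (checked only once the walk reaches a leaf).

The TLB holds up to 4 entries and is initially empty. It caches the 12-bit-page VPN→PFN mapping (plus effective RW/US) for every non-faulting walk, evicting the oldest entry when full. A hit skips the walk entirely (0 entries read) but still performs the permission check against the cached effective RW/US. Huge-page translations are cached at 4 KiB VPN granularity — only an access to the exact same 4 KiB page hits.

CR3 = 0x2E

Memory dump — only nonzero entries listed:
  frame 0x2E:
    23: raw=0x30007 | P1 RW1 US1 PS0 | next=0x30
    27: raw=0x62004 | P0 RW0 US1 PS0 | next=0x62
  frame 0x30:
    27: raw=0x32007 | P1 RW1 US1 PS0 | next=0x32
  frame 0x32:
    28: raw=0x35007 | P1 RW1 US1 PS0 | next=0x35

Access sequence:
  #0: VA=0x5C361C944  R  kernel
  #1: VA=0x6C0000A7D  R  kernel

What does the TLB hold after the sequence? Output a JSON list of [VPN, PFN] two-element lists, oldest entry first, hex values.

Trace:
#0 VA=0x5C361C944 (r,kernel):
  lvl0: tbl 0x2E, slot 23 ⇒ 0x30007 (P1/RW1/US1/PS0)
  lvl1: tbl 0x30, slot 27 ⇒ 0x32007 (P1/RW1/US1/PS0)
  lvl2: tbl 0x32, slot 28 ⇒ 0x35007 (P1/RW1/US1/PS0)
  ⇒ phys 0x35944  [3 reads]
#1 VA=0x6C0000A7D (r,kernel):
  lvl0: tbl 0x2E, slot 27 ⇒ 0x62004 (P0/RW0/US1/PS0)
  ⇒ fault: PAGE_NOT_PRESENT  — 1 lookups

TLB: [["0x5C361C", "0x35"]]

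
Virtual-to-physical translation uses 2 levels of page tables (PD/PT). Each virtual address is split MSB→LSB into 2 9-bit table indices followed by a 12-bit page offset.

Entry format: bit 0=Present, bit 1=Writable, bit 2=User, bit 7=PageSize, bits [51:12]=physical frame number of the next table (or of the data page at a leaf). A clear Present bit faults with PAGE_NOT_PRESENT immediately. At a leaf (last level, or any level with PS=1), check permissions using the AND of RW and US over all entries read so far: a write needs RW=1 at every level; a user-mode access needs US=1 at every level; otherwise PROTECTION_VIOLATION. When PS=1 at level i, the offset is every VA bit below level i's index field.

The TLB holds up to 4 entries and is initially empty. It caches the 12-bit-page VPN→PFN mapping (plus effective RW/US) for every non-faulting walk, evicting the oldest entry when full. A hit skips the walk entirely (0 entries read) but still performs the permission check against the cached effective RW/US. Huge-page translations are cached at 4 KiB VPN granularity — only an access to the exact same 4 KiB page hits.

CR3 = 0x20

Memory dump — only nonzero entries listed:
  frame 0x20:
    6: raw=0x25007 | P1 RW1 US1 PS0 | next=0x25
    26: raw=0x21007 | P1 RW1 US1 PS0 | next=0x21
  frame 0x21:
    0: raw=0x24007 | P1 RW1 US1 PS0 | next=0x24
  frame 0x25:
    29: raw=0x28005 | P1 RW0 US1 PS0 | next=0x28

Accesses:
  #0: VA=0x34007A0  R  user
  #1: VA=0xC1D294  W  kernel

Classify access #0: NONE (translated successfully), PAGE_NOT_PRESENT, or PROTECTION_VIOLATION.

Trace:
#0 VA=0x34007A0 (r,user):
  lvl0: tbl 0x20, slot 26 ⇒ 0x21007 (P1/RW1/US1/PS0)
  lvl1: tbl 0x21, slot 0 ⇒ 0x24007 (P1/RW1/US1/PS0)
  → PA=0x247A0  (2 entries read)
#1 VA=0xC1D294 (w,kernel):
  lvl0: tbl 0x20, slot 6 ⇒ 0x25007 (P1/RW1/US1/PS0)
  lvl1: tbl 0x25, slot 29 ⇒ 0x28005 (P1/RW0/US1/PS0)
  ✗ PROTECTION_VIOLATION  [2 reads]

Access #0 fault: NONE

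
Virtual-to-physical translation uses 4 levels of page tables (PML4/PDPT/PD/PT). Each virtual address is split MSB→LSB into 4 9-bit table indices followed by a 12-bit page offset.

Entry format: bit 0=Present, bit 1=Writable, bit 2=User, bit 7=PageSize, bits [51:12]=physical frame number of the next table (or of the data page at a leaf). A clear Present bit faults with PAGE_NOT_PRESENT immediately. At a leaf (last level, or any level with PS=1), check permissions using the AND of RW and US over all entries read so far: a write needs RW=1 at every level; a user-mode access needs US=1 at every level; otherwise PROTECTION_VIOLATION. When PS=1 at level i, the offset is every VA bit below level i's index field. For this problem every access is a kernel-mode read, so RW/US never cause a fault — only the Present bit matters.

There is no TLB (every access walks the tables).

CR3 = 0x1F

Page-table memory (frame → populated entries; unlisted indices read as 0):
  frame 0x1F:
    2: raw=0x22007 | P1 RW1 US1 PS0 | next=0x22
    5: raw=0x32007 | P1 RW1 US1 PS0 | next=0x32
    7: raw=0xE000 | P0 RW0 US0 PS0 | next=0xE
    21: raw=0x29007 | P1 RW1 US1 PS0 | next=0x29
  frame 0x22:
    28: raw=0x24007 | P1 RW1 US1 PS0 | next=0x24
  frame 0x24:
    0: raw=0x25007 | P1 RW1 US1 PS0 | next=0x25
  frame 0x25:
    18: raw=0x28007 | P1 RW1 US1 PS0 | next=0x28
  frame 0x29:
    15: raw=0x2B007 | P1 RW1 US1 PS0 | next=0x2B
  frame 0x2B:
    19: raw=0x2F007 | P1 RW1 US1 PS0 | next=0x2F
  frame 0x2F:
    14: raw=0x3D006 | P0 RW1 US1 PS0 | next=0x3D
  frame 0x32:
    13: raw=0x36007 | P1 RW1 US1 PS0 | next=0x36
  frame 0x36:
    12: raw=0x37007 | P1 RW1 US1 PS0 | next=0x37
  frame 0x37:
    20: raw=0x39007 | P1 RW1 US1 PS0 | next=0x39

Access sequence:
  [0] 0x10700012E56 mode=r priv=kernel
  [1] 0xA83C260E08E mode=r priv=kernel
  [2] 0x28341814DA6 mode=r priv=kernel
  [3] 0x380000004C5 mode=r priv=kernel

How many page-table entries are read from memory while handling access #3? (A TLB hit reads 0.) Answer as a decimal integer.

Trace:
#0 VA=0x10700012E56 (r,kernel):
  L0: frame=0x1F idx=2 entry=0x22007 [P=1 RW=1 US=1 PS=0]
  L1: frame=0x22 idx=28 entry=0x24007 [P=1 RW=1 US=1 PS=0]
  L2: frame=0x24 idx=0 entry=0x25007 [P=1 RW=1 US=1 PS=0]
  L3: frame=0x25 idx=18 entry=0x28007 [P=1 RW=1 US=1 PS=0]
  → PA=0x28E56  (4 entries read)
#1 VA=0xA83C260E08E (r,kernel):
  L0: frame=0x1F idx=21 entry=0x29007 [P=1 RW=1 US=1 PS=0]
  L1: frame=0x29 idx=15 entry=0x2B007 [P=1 RW=1 US=1 PS=0]
  L2: frame=0x2B idx=19 entry=0x2F007 [P=1 RW=1 US=1 PS=0]
  L3: frame=0x2F idx=14 entry=0x3D006 [P=0 RW=1 US=1 PS=0]
  ⇒ fault: PAGE_NOT_PRESENT  — 4 lookups
#2 VA=0x28341814DA6 (r,kernel):
  L0: frame=0x1F idx=5 entry=0x32007 [P=1 RW=1 US=1 PS=0]
  L1: frame=0x32 idx=13 entry=0x36007 [P=1 RW=1 US=1 PS=0]
  L2: frame=0x36 idx=12 entry=0x37007 [P=1 RW=1 US=1 PS=0]
  L3: frame=0x37 idx=20 entry=0x39007 [P=1 RW=1 US=1 PS=0]
  → PA=0x39DA6  (4 entries read)
#3 VA=0x380000004C5 (r,kernel):
  L0: frame=0x1F idx=7 entry=0xE000 [P=0 RW=0 US=0 PS=0]
  ⇒ fault: PAGE_NOT_PRESENT  — 1 lookups

Entries read for #3: 1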